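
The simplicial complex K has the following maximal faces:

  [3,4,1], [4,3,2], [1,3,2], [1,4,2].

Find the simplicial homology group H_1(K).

Take the total order 1 < 2 < 3 < 4 on the vertex set. Then K (dimension 2) consists of the simplices:

  0-simplices (4): [1], [2], [3], [4]
  1-simplices (6): [1,2], [1,3], [1,4], [2,3], [2,4], [3,4]
  2-simplices (4): [1,2,3], [1,2,4], [1,3,4], [2,3,4]

Hence C_0 ≅ Z^4, C_1 ≅ Z^6, C_2 ≅ Z^4.

Boundary ∂_1: C_1 → C_0 is given by ∂[p,q] = [q] − [p].
This gives a 4×6 integer matrix of rank 3; reducing to Smith normal form yields diagonal entries (1,1,1).

∂_2: C_2 → C_1 acts by ∂[p,q,r] = [q,r] − [p,r] + [p,q]. For instance
  ∂[2,3,4] = [3,4] − [2,4] + [2,3],
  ∂[1,3,4] = [3,4] − [1,4] + [1,3].
The 6×4 boundary matrix has rank 3 and Smith normal form diag(1,1,1).

From H_k ≅ ker(∂_k) / im(∂_{k+1}) we obtain:

  H_1: rank ker ∂_1 − rank ∂_2 = (6 − 3) − 3 = 0, and the invariant factors of ∂_2 are all 1, so H_1 ≅ 0.

H_1 ≅ 0.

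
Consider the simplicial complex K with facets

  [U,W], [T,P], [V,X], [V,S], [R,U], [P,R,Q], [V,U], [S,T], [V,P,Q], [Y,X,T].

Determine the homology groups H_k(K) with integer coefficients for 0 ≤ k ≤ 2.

H_0 = Z,  H_1 = Z^3,  H_2 = 0.

Order the vertices as P < Q < R < S < T < U < V < W < X < Y. Listing each simplex with vertices in this order, K has dimension 2 with simplices:

  0-simplices (10): P, Q, R, S, T, U, V, W, X, Y
  1-simplices (15): PQ, PR, PT, PV, QR, QV, RU, ST, SV, TX, TY, UV, UW, VX, XY
  2-simplices (3): PQR, PQV, TXY

giving chain groups C_0 ≅ Z^10, C_1 ≅ Z^15, C_2 ≅ Z^3.

∂_1: C_1 → C_0 sends each edge [p,q] (with p < q) to q − p. For instance
  ∂UW = W − U.
The 10×15 boundary matrix has rank 9 and Smith normal form diag(1,1,1,1,1,1,1,1,1).

The boundary map ∂_2: C_2 → C_1 sends each 2-simplex [p,q,r] to [q,r] − [p,r] + [p,q]. For instance
  ∂PQV = QV − PV + PQ,
  ∂TXY = XY − TY + TX.
The resulting 15×3 matrix has rank 3, and its Smith normal form has invariant factors (1,1,1).

Computing H_k = (kernel of ∂_k) / (image of ∂_{k+1}):

  H_0: rank C_0 − rank ∂_1 = 10 − 9 = 1, and the invariant factors of ∂_1 are all 1, so H_0 = Z.
  H_1: rank ker ∂_1 − rank ∂_2 = (15 − 9) − 3 = 3, and the invariant factors of ∂_2 are all 1, so H_1 = Z^3.
  H_2: rank ker ∂_2 − rank ∂_3 = (3 − 3) − 0 = 0, and there is no ∂_3, so H_2 = 0.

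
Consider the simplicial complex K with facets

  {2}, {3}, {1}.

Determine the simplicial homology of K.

H_0 = Z^3.

Take the total order 1 < 2 < 3 on the vertex set. Then K (dimension 0) consists of the simplices:

  0-simplices (3): [1], [2], [3]

giving chain groups C_0 ≅ Z^3.

Reading off H_k = ker ∂_k / im ∂_{k+1}:

  H_0: rank C_0 − rank ∂_1 = 3 − 0 = 3, and there is no ∂_1, so H_0 ≅ Z^3.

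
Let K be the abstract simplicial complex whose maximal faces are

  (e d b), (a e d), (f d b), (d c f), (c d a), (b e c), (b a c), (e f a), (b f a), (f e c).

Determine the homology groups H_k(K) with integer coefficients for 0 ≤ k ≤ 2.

H_0 ≅ Z,  H_1 ≅ Z/2Z,  H_2 = 0.

Take the total order a < b < c < d < e < f on the vertex set. Then K (dimension 2) consists of the simplices:

  0-simplices (6): a, b, c, d, e, f
  1-simplices (15): ab, ac, ad, ae, af, bc, bd, be, bf, cd, ce, cf, de, df, ef
  2-simplices (10): abc, abf, acd, ade, aef, bce, bde, bdf, cdf, cef

so the chain groups are C_0 ≅ Z^6, C_1 ≅ Z^15, C_2 ≅ Z^10.

∂_1: C_1 → C_0 is given by ∂[p,q] = [q] − [p]. For instance
  ∂bd = d − b.
The resulting 6×15 matrix has rank 5, and its Smith normal form has invariant factors (1,1,1,1,1).

The boundary map ∂_2: C_2 → C_1 sends each 2-simplex [p,q,r] to [q,r] − [p,r] + [p,q]. For instance
  ∂abc = bc − ac + ab,
  ∂aef = ef − af + ae.
This gives a 15×10 integer matrix of rank 10; reducing to Smith normal form yields diagonal entries (1,1,1,1,1,1,1,1,1,2).

Now H_k = ker ∂_k / im ∂_{k+1}, so:

  H_0: rank C_0 − rank ∂_1 = 6 − 5 = 1, and the invariant factors of ∂_1 are all 1, so H_0 = Z.
  H_1: rank ker ∂_1 − rank ∂_2 = (15 − 5) − 10 = 0, and ∂_2 has invariant factor 2 > 1, so H_1 = Z/2Z.
  H_2: rank ker ∂_2 − rank ∂_3 = (10 − 10) − 0 = 0, and there is no ∂_3, so H_2 = 0.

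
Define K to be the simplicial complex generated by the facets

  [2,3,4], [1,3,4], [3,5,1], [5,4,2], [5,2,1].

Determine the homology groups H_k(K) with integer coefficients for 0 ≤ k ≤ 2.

H_0 = Z,  H_1 = Z,  H_2 = 0.

K has 5 vertices, 10 edges, 5 triangles.
rank ∂_0 = 0, rank ∂_1 = 4 ⇒ b_0 = 5 − 0 − 4 = 1; all invariant factors of ∂_1 are 1 so no torsion. So H_0 = Z.
rank ∂_1 = 4, rank ∂_2 = 5 ⇒ b_1 = 10 − 4 − 5 = 1; all invariant factors of ∂_2 are 1 so no torsion. So H_1 = Z.
rank ∂_2 = 5, rank ∂_3 = 0 ⇒ b_2 = 5 − 5 − 0 = 0. So H_2 = 0.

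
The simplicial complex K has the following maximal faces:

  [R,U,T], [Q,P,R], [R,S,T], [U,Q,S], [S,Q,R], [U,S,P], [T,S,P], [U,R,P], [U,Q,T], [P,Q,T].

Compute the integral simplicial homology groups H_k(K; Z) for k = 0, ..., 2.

Take the total order P < Q < R < S < T < U on the vertex set. Then K (dimension 2) consists of the simplices:

  0-simplices (6): P, Q, R, S, T, U
  1-simplices (15): PQ, PR, PS, PT, PU, QR, QS, QT, QU, RS, RT, RU, ST, SU, TU
  2-simplices (10): PQR, PQT, PRU, PST, PSU, QRS, QSU, QTU, RST, RTU

so the chain groups are C_0 ≅ Z^6, C_1 ≅ Z^15, C_2 ≅ Z^10.

The boundary map ∂_1: C_1 → C_0 sends each edge [p,q] (with p < q) to q − p. For instance
  ∂RT = T − R.
The 6×15 boundary matrix has rank 5 and Smith normal form diag(1,1,1,1,1).

∂_2: C_2 → C_1 sends each 2-simplex [p,q,r] to [q,r] − [p,r] + [p,q]. For instance
  ∂QTU = TU − QU + QT,
  ∂QRS = RS − QS + QR.
As a 15×10 matrix over Z this has rank 10, with invariant factors (1,1,1,1,1,1,1,1,1,2).

Now H_k = ker ∂_k / im ∂_{k+1}, so:

  H_0: rank C_0 − rank ∂_1 = 6 − 5 = 1, and the invariant factors of ∂_1 are all 1, so H_0 ≅ Z.
  H_1: rank ker ∂_1 − rank ∂_2 = (15 − 5) − 10 = 0, and ∂_2 has invariant factor 2 > 1, so H_1 ≅ Z/2.
  H_2: rank ker ∂_2 − rank ∂_3 = (10 − 10) − 0 = 0, and there is no ∂_3, so H_2 ≅ 0.

As a check, the Euler characteristic is 6 − 15 + 10 = 1, which agrees with 1 − 0 + 0 = 1.
(K is a triangulation of the real projective plane RP^2.)

H_0 ≅ Z,  H_1 ≅ Z/2,  H_2 = 0.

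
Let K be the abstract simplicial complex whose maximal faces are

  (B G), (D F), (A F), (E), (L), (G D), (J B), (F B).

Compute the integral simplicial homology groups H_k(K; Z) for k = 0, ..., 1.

H_0 ≅ Z^3,  H_1 ≅ Z.

Order the vertices as A < B < D < E < F < G < J < L. Listing each simplex with vertices in this order, K has dimension 1 with simplices:

  0-simplices (8): A, B, D, E, F, G, J, L
  1-simplices (6): AF, BF, BG, BJ, DF, DG

so the chain groups are C_0 ≅ Z^8, C_1 ≅ Z^6.

Boundary ∂_1: C_1 → C_0 maps an edge to its endpoints' difference, ∂[p,q] = q − p. For instance
  ∂BJ = J − B.
The resulting 8×6 matrix has rank 5, and its Smith normal form has invariant factors (1,1,1,1,1).

Reading off H_k = ker ∂_k / im ∂_{k+1}:

  H_0: rank C_0 − rank ∂_1 = 8 − 5 = 3, and the invariant factors of ∂_1 are all 1, so H_0 = Z^3.
  H_1: rank ker ∂_1 − rank ∂_2 = (6 − 5) − 0 = 1, and there is no ∂_2, so H_1 = Z.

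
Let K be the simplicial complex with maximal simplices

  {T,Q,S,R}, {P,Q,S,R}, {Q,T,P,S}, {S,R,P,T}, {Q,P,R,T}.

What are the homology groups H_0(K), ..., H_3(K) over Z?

Order the vertices as P < Q < R < S < T. Listing each simplex with vertices in this order, K has dimension 3 with simplices:

  0-simplices (5): P, Q, R, S, T
  1-simplices (10): PQ, PR, PS, PT, QR, QS, QT, RS, RT, ST
  2-simplices (10): PQR, PQS, PQT, PRS, PRT, PST, QRS, QRT, QST, RST
  3-simplices (5): PQRS, PQRT, PQST, PRST, QRST

so the chain groups are C_0 ≅ Z^5, C_1 ≅ Z^10, C_2 ≅ Z^10, C_3 ≅ Z^5.

Boundary ∂_1: C_1 → C_0 maps an edge to its endpoints' difference, ∂[p,q] = q − p. For instance
  ∂RS = S − R.
The 5×10 boundary matrix has rank 4 and Smith normal form diag(1,1,1,1).

Boundary ∂_2: C_2 → C_1 acts by ∂[p,q,r] = [q,r] − [p,r] + [p,q]. For instance
  ∂PQR = QR − PR + PQ,
  ∂PST = ST − PT + PS.
This gives a 10×10 integer matrix of rank 6; reducing to Smith normal form yields diagonal entries (1,1,1,1,1,1).

∂_3: C_3 → C_2 sends each 3-simplex σ to the alternating sum Σ_i (−1)^i (σ with its i-th vertex removed). For instance
  ∂PQST = QST − PST + PQT − PQS,
  ∂PQRS = QRS − PRS + PQS − PQR.
The 10×5 boundary matrix has rank 4 and Smith normal form diag(1,1,1,1).

From H_k ≅ ker(∂_k) / im(∂_{k+1}) we obtain:

  H_0: rank C_0 − rank ∂_1 = 5 − 4 = 1, and the invariant factors of ∂_1 are all 1, so H_0 ≅ Z.
  H_1: rank ker ∂_1 − rank ∂_2 = (10 − 4) − 6 = 0, and the invariant factors of ∂_2 are all 1, so H_1 ≅ 0.
  H_2: rank ker ∂_2 − rank ∂_3 = (10 − 6) − 4 = 0, and the invariant factors of ∂_3 are all 1, so H_2 ≅ 0.
  H_3: rank ker ∂_3 − rank ∂_4 = (5 − 4) − 0 = 1, and there is no ∂_4, so H_3 ≅ Z.

As a check, the Euler characteristic is 5 − 10 + 10 − 5 = 0, which agrees with 1 − 0 + 0 − 1 = 0.

H_0 ≅ Z,  H_1 = 0,  H_2 = 0,  H_3 ≅ Z.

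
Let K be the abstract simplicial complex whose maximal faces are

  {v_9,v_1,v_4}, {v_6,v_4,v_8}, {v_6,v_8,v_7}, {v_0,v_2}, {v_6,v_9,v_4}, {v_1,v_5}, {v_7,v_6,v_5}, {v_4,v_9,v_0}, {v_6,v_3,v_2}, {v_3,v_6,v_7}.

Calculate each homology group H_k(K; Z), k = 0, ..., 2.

H_0 ≅ Z,  H_1 ≅ Z^2,  H_2 = 0.

We work with the vertex ordering v_0 < v_1 < v_2 < v_3 < v_4 < v_5 < v_6 < v_7 < v_8 < v_9. The simplices of K, each written with vertices in increasing order, are:

  0-simplices (10): [v_0], [v_1], [v_2], [v_3], [v_4], [v_5], [v_6], [v_7], [v_8], [v_9]
  1-simplices (19): (19 of them)
  2-simplices (8): [v_0,v_4,v_9], [v_1,v_4,v_9], [v_2,v_3,v_6], [v_3,v_6,v_7], [v_4,v_6,v_8], [v_4,v_6,v_9], [v_5,v_6,v_7], [v_6,v_7,v_8]

so the chain groups are C_0 ≅ Z^10, C_1 ≅ Z^19, C_2 ≅ Z^8.

Boundary ∂_1: C_1 → C_0 sends each edge [p,q] (with p < q) to q − p.
The 10×19 boundary matrix has rank 9 and Smith normal form diag(1,1,1,1,1,1,1,1,1).

∂_2: C_2 → C_1 maps a triangle to the signed sum of its edges. For instance
  ∂[v_5,v_6,v_7] = [v_6,v_7] − [v_5,v_7] + [v_5,v_6],
  ∂[v_4,v_6,v_9] = [v_6,v_9] − [v_4,v_9] + [v_4,v_6].
The 19×8 boundary matrix has rank 8 and Smith normal form diag(1,1,1,1,1,1,1,1).

Reading off H_k = ker ∂_k / im ∂_{k+1}:

  H_0: rank C_0 − rank ∂_1 = 10 − 9 = 1, and the invariant factors of ∂_1 are all 1, so H_0 = Z.
  H_1: rank ker ∂_1 − rank ∂_2 = (19 − 9) − 8 = 2, and the invariant factors of ∂_2 are all 1, so H_1 = Z^2.
  H_2: rank ker ∂_2 − rank ∂_3 = (8 − 8) − 0 = 0, and there is no ∂_3, so H_2 = 0.

As a check, the Euler characteristic is 10 − 19 + 8 = -1, which agrees with 1 − 2 + 0 = -1.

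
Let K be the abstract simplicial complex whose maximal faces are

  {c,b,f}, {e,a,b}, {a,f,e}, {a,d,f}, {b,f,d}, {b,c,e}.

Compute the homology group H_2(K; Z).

We work with the vertex ordering a < b < c < d < e < f. The simplices of K, each written with vertices in increasing order, are:

  0-simplices (6): a, b, c, d, e, f
  1-simplices (12): ab, ad, ae, af, bc, bd, be, bf, ce, cf, df, ef
  2-simplices (6): abe, adf, aef, bce, bcf, bdf

so the chain groups are C_0 ≅ Z^6, C_1 ≅ Z^12, C_2 ≅ Z^6.

The boundary map ∂_1: C_1 → C_0 sends each edge [p,q] (with p < q) to q − p. For instance
  ∂df = f − d.
The 6×12 boundary matrix has rank 5 and Smith normal form diag(1,1,1,1,1).

∂_2: C_2 → C_1 acts by ∂[p,q,r] = [q,r] − [p,r] + [p,q]. For instance
  ∂adf = df − af + ad,
  ∂bdf = df − bf + bd.
The 12×6 boundary matrix has rank 6 and Smith normal form diag(1,1,1,1,1,1).

Reading off H_k = ker ∂_k / im ∂_{k+1}:

  H_2: rank ker ∂_2 − rank ∂_3 = (6 − 6) − 0 = 0, and there is no ∂_3, so H_2 ≅ 0.

H_2 ≅ 0.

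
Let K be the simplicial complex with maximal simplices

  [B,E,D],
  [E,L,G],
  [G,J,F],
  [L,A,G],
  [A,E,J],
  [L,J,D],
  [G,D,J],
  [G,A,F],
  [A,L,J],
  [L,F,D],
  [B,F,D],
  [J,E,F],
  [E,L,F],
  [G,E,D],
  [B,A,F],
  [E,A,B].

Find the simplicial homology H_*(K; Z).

H_0 ≅ Z,  H_1 ≅ Z^2,  H_2 ≅ Z.

Take the total order A < B < D < E < F < G < J < L on the vertex set. Then K (dimension 2) consists of the simplices:

  0-simplices (8): A, B, D, E, F, G, J, L
  1-simplices (24): AB, AE, AF, AG, AJ, AL, BD, BE, BF, DE, DF, DG, DJ, DL, EF, EG, EJ, EL, FG, FJ, FL, GJ, GL, JL
  2-simplices (16): ABE, ABF, AEJ, AFG, AGL, AJL, BDE, BDF, DEG, DFL, DGJ, DJL, EFJ, EFL, EGL, FGJ

giving chain groups C_0 ≅ Z^8, C_1 ≅ Z^24, C_2 ≅ Z^16.

∂_1: C_1 → C_0 maps an edge to its endpoints' difference, ∂[p,q] = q − p.
This gives a 8×24 integer matrix of rank 7; reducing to Smith normal form yields diagonal entries (1,1,1,1,1,1,1).

The boundary map ∂_2: C_2 → C_1 acts by ∂[p,q,r] = [q,r] − [p,r] + [p,q]. For instance
  ∂EFJ = FJ − EJ + EF,
  ∂DGJ = GJ − DJ + DG.
This gives a 24×16 integer matrix of rank 15; reducing to Smith normal form yields diagonal entries (1,1,1,1,1,1,1,1,1,1,1,1,1,1,1).

Reading off H_k = ker ∂_k / im ∂_{k+1}:

  H_0: rank C_0 − rank ∂_1 = 8 − 7 = 1, and the invariant factors of ∂_1 are all 1, so H_0 = Z.
  H_1: rank ker ∂_1 − rank ∂_2 = (24 − 7) − 15 = 2, and the invariant factors of ∂_2 are all 1, so H_1 = Z^2.
  H_2: rank ker ∂_2 − rank ∂_3 = (16 − 15) − 0 = 1, and there is no ∂_3, so H_2 = Z.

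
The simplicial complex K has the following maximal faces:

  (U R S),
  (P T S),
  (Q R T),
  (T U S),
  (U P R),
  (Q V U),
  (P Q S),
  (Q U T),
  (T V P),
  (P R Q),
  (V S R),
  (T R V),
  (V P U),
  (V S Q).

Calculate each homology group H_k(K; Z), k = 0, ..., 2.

H_0 ≅ Z,  H_1 ≅ Z^2,  H_2 ≅ Z.

K has 7 vertices, 21 edges, 14 triangles.
rank ∂_0 = 0, rank ∂_1 = 6 ⇒ b_0 = 7 − 0 − 6 = 1; all invariant factors of ∂_1 are 1 so no torsion. So H_0 ≅ Z.
rank ∂_1 = 6, rank ∂_2 = 13 ⇒ b_1 = 21 − 6 − 13 = 2; all invariant factors of ∂_2 are 1 so no torsion. So H_1 ≅ Z^2.
rank ∂_2 = 13, rank ∂_3 = 0 ⇒ b_2 = 14 − 13 − 0 = 1. So H_2 ≅ Z.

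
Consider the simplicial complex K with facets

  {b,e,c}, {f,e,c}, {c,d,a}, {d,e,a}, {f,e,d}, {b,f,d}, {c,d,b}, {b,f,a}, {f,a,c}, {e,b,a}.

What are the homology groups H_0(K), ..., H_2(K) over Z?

Take the total order a < b < c < d < e < f on the vertex set. Then K (dimension 2) consists of the simplices:

  0-simplices (6): a, b, c, d, e, f
  1-simplices (15): ab, ac, ad, ae, af, bc, bd, be, bf, cd, ce, cf, de, df, ef
  2-simplices (10): abe, abf, acd, acf, ade, bcd, bce, bdf, cef, def

Hence C_0 ≅ Z^6, C_1 ≅ Z^15, C_2 ≅ Z^10.

The boundary map ∂_1: C_1 → C_0 is given by ∂[p,q] = [q] − [p]. For instance
  ∂ce = e − c.
The resulting 6×15 matrix has rank 5, and its Smith normal form has invariant factors (1,1,1,1,1).

∂_2: C_2 → C_1 sends each 2-simplex [p,q,r] to [q,r] − [p,r] + [p,q]. For instance
  ∂bdf = df − bf + bd,
  ∂ade = de − ae + ad.
The 15×10 boundary matrix has rank 10 and Smith normal form diag(1,1,1,1,1,1,1,1,1,2).

Now H_k = ker ∂_k / im ∂_{k+1}, so:

  H_0: rank C_0 − rank ∂_1 = 6 − 5 = 1, and the invariant factors of ∂_1 are all 1, so H_0 ≅ Z.
  H_1: rank ker ∂_1 − rank ∂_2 = (15 − 5) − 10 = 0, and ∂_2 has invariant factor 2 > 1, so H_1 ≅ Z/2.
  H_2: rank ker ∂_2 − rank ∂_3 = (10 − 10) − 0 = 0, and there is no ∂_3, so H_2 ≅ 0.

As a check, the Euler characteristic is 6 − 15 + 10 = 1, which agrees with 1 − 0 + 0 = 1.
(K is a triangulation of the real projective plane RP^2.)

H_0 ≅ Z,  H_1 ≅ Z/2,  H_2 = 0.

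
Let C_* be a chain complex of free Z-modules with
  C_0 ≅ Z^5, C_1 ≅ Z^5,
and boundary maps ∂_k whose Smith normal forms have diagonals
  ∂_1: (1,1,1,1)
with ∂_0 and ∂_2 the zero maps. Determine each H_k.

H_0: b_0 = 5 − 0 − 4 = 1; torsion from ∂_1 factors > 1: none. So H_0 = Z.
H_1: b_1 = 5 − 4 − 0 = 1; torsion from ∂_2 factors > 1: none. So H_1 = Z.

H_0 = Z,  H_1 = Z.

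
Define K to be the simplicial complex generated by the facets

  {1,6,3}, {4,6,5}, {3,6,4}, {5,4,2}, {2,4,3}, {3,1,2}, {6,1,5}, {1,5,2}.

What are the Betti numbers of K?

Take the total order 1 < 2 < 3 < 4 < 5 < 6 on the vertex set. Then K (dimension 2) consists of the simplices:

  0-simplices (6): [1], [2], [3], [4], [5], [6]
  1-simplices (12): [1,2], [1,3], [1,5], [1,6], [2,3], [2,4], [2,5], [3,4], [3,6], [4,5], [4,6], [5,6]
  2-simplices (8): [1,2,3], [1,2,5], [1,3,6], [1,5,6], [2,3,4], [2,4,5], [3,4,6], [4,5,6]

so the chain groups are C_0 ≅ Z^6, C_1 ≅ Z^12, C_2 ≅ Z^8.

∂_1: C_1 → C_0 is given by ∂[p,q] = [q] − [p].
As a 6×12 matrix over Z this has rank 5, with invariant factors (1,1,1,1,1).

The boundary map ∂_2: C_2 → C_1 acts by ∂[p,q,r] = [q,r] − [p,r] + [p,q]. For instance
  ∂[1,3,6] = [3,6] − [1,6] + [1,3],
  ∂[1,2,3] = [2,3] − [1,3] + [1,2].
The 12×8 boundary matrix has rank 7 and Smith normal form diag(1,1,1,1,1,1,1).

Now H_k = ker ∂_k / im ∂_{k+1}, so:

  H_0: rank C_0 − rank ∂_1 = 6 − 5 = 1, and the invariant factors of ∂_1 are all 1, so H_0 ≅ Z.
  H_1: rank ker ∂_1 − rank ∂_2 = (12 − 5) − 7 = 0, and the invariant factors of ∂_2 are all 1, so H_1 ≅ 0.
  H_2: rank ker ∂_2 − rank ∂_3 = (8 − 7) − 0 = 1, and there is no ∂_3, so H_2 ≅ Z.

Hence the Betti numbers are b_0 = 1, b_1 = 0, b_2 = 1.

b_0 = 1, b_1 = 0, b_2 = 1.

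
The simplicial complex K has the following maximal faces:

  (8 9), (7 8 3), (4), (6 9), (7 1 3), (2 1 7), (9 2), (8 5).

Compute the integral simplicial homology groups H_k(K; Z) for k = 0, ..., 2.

Order the vertices as 1 < 2 < 3 < 4 < 5 < 6 < 7 < 8 < 9. Listing each simplex with vertices in this order, K has dimension 2 with simplices:

  0-simplices (9): [1], [2], [3], [4], [5], [6], [7], [8], [9]
  1-simplices (11): [1,2], [1,3], [1,7], [2,7], [2,9], [3,7], [3,8], [5,8], [6,9], [7,8], [8,9]
  2-simplices (3): [1,2,7], [1,3,7], [3,7,8]

Hence C_0 ≅ Z^9, C_1 ≅ Z^11, C_2 ≅ Z^3.

Boundary ∂_1: C_1 → C_0 is given by ∂[p,q] = [q] − [p]. For instance
  ∂[3,8] = [8] − [3].
This gives a 9×11 integer matrix of rank 7; reducing to Smith normal form yields diagonal entries (1,1,1,1,1,1,1).

Boundary ∂_2: C_2 → C_1 sends each 2-simplex [p,q,r] to [q,r] − [p,r] + [p,q]. For instance
  ∂[1,2,7] = [2,7] − [1,7] + [1,2],
  ∂[1,3,7] = [3,7] − [1,7] + [1,3].
The resulting 11×3 matrix has rank 3, and its Smith normal form has invariant factors (1,1,1).

From H_k ≅ ker(∂_k) / im(∂_{k+1}) we obtain:

  H_0: rank C_0 − rank ∂_1 = 9 − 7 = 2, and the invariant factors of ∂_1 are all 1, so H_0 ≅ Z^2.
  H_1: rank ker ∂_1 − rank ∂_2 = (11 − 7) − 3 = 1, and the invariant factors of ∂_2 are all 1, so H_1 ≅ Z.
  H_2: rank ker ∂_2 − rank ∂_3 = (3 − 3) − 0 = 0, and there is no ∂_3, so H_2 ≅ 0.

As a check, the Euler characteristic is 9 − 11 + 3 = 1, which agrees with 2 − 1 + 0 = 1.

H_0 ≅ Z^2,  H_1 ≅ Z,  H_2 = 0.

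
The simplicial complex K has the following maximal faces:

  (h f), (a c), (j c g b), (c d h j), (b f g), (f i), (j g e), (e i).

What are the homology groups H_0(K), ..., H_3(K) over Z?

Order the vertices as a < b < c < d < e < f < g < h < i < j. Listing each simplex with vertices in this order, K has dimension 3 with simplices:

  0-simplices (10): a, b, c, d, e, f, g, h, i, j
  1-simplices (19): ac, bc, bf, bg, bj, cd, cg, ch, cj, dh, dj, eg, ei, ej, fg, fh, fi, gj, hj
  2-simplices (10): bcg, bcj, bfg, bgj, cdh, cdj, cgj, chj, dhj, egj
  3-simplices (2): bcgj, cdhj

Hence C_0 ≅ Z^10, C_1 ≅ Z^19, C_2 ≅ Z^10, C_3 ≅ Z^2.

Boundary ∂_1: C_1 → C_0 is given by ∂[p,q] = [q] − [p]. For instance
  ∂bj = j − b.
This gives a 10×19 integer matrix of rank 9; reducing to Smith normal form yields diagonal entries (1,1,1,1,1,1,1,1,1).

∂_2: C_2 → C_1 sends each 2-simplex [p,q,r] to [q,r] − [p,r] + [p,q]. For instance
  ∂cdj = dj − cj + cd,
  ∂egj = gj − ej + eg.
This gives a 19×10 integer matrix of rank 8; reducing to Smith normal form yields diagonal entries (1,1,1,1,1,1,1,1).

Boundary ∂_3: C_3 → C_2 sends each 3-simplex σ to the alternating sum Σ_i (−1)^i (σ with its i-th vertex removed). For instance
  ∂cdhj = dhj − chj + cdj − cdh,
  ∂bcgj = cgj − bgj + bcj − bcg.
The resulting 10×2 matrix has rank 2, and its Smith normal form has invariant factors (1,1).

Computing H_k = (kernel of ∂_k) / (image of ∂_{k+1}):

  H_0: rank C_0 − rank ∂_1 = 10 − 9 = 1, and the invariant factors of ∂_1 are all 1, so H_0 = Z.
  H_1: rank ker ∂_1 − rank ∂_2 = (19 − 9) − 8 = 2, and the invariant factors of ∂_2 are all 1, so H_1 = Z^2.
  H_2: rank ker ∂_2 − rank ∂_3 = (10 − 8) − 2 = 0, and the invariant factors of ∂_3 are all 1, so H_2 = 0.
  H_3: rank ker ∂_3 − rank ∂_4 = (2 − 2) − 0 = 0, and there is no ∂_4, so H_3 = 0.

As a check, the Euler characteristic is 10 − 19 + 10 − 2 = -1, which agrees with 1 − 2 + 0 − 0 = -1.

H_0 = Z,  H_1 = Z^2,  H_2 = 0,  H_3 = 0.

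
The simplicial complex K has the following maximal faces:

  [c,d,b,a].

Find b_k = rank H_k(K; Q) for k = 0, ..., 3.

Order the vertices as a < b < c < d. Listing each simplex with vertices in this order, K has dimension 3 with simplices:

  0-simplices (4): a, b, c, d
  1-simplices (6): ab, ac, ad, bc, bd, cd
  2-simplices (4): abc, abd, acd, bcd
  3-simplices (1): abcd

giving chain groups C_0 ≅ Z^4, C_1 ≅ Z^6, C_2 ≅ Z^4, C_3 ≅ Z^1.

The boundary map ∂_1: C_1 → C_0 maps an edge to its endpoints' difference, ∂[p,q] = q − p. For instance
  ∂ac = c − a.
As a 4×6 matrix over Z this has rank 3, with invariant factors (1,1,1).

∂_2: C_2 → C_1 maps a triangle to the signed sum of its edges. For instance
  ∂bcd = cd − bd + bc,
  ∂acd = cd − ad + ac.
This gives a 6×4 integer matrix of rank 3; reducing to Smith normal form yields diagonal entries (1,1,1).

The boundary map ∂_3: C_3 → C_2 sends each 3-simplex σ to the alternating sum Σ_i (−1)^i (σ with its i-th vertex removed). For instance
  ∂abcd = bcd − acd + abd − abc.
As a 4×1 matrix over Z this has rank 1, with invariant factors (1).

Reading off H_k = ker ∂_k / im ∂_{k+1}:

  H_0: rank C_0 − rank ∂_1 = 4 − 3 = 1, and the invariant factors of ∂_1 are all 1, so H_0 ≅ Z.
  H_1: rank ker ∂_1 − rank ∂_2 = (6 − 3) − 3 = 0, and the invariant factors of ∂_2 are all 1, so H_1 ≅ 0.
  H_2: rank ker ∂_2 − rank ∂_3 = (4 − 3) − 1 = 0, and the invariant factors of ∂_3 are all 1, so H_2 ≅ 0.
  H_3: rank ker ∂_3 − rank ∂_4 = (1 − 1) − 0 = 0, and there is no ∂_4, so H_3 ≅ 0.

Hence the Betti numbers are b_0 = 1, b_1 = 0, b_2 = 0, b_3 = 0.

b_0 = 1, b_1 = 0, b_2 = 0, b_3 = 0.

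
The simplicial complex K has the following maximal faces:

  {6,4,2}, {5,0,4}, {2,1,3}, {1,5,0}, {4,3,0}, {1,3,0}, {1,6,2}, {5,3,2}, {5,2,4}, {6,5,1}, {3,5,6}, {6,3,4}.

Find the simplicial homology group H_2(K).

Fix the vertex order 0 < 1 < 2 < 3 < 4 < 5 < 6 and write every simplex with vertices in increasing order. Then dim K = 2 and the simplices of K are:

  0-simplices (7): [0], [1], [2], [3], [4], [5], [6]
  1-simplices (18): [0,1], [0,3], [0,4], [0,5], [1,2], [1,3], [1,5], [1,6], [2,3], [2,4], [2,5], [2,6], [3,4], [3,5], [3,6], [4,5], [4,6], [5,6]
  2-simplices (12): [0,1,3], [0,1,5], [0,3,4], [0,4,5], [1,2,3], [1,2,6], [1,5,6], [2,3,5], [2,4,5], [2,4,6], [3,4,6], [3,5,6]

giving chain groups C_0 ≅ Z^7, C_1 ≅ Z^18, C_2 ≅ Z^12.

Boundary ∂_1: C_1 → C_0 is given by ∂[p,q] = [q] − [p].
The 7×18 boundary matrix has rank 6 and Smith normal form diag(1,1,1,1,1,1).

∂_2: C_2 → C_1 maps a triangle to the signed sum of its edges. For instance
  ∂[2,3,5] = [3,5] − [2,5] + [2,3],
  ∂[1,2,6] = [2,6] − [1,6] + [1,2].
The 18×12 boundary matrix has rank 12 and Smith normal form diag(1,1,1,1,1,1,1,1,1,1,1,2).

Now H_k = ker ∂_k / im ∂_{k+1}, so:

  H_2: rank ker ∂_2 − rank ∂_3 = (12 − 12) − 0 = 0, and there is no ∂_3, so H_2 = 0.

H_2 = 0.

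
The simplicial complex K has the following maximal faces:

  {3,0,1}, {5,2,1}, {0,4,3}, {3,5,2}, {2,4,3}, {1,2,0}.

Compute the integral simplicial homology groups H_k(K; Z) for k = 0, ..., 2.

H_0 ≅ Z,  H_1 ≅ Z,  H_2 = 0.

Take the total order 0 < 1 < 2 < 3 < 4 < 5 on the vertex set. Then K (dimension 2) consists of the simplices:

  0-simplices (6): [0], [1], [2], [3], [4], [5]
  1-simplices (12): [0,1], [0,2], [0,3], [0,4], [1,2], [1,3], [1,5], [2,3], [2,4], [2,5], [3,4], [3,5]
  2-simplices (6): [0,1,2], [0,1,3], [0,3,4], [1,2,5], [2,3,4], [2,3,5]

Hence C_0 ≅ Z^6, C_1 ≅ Z^12, C_2 ≅ Z^6.

The boundary map ∂_1: C_1 → C_0 is given by ∂[p,q] = [q] − [p]. For instance
  ∂[2,5] = [5] − [2].
The resulting 6×12 matrix has rank 5, and its Smith normal form has invariant factors (1,1,1,1,1).

The boundary map ∂_2: C_2 → C_1 sends each 2-simplex [p,q,r] to [q,r] − [p,r] + [p,q]. For instance
  ∂[0,1,3] = [1,3] − [0,3] + [0,1],
  ∂[2,3,5] = [3,5] − [2,5] + [2,3].
The resulting 12×6 matrix has rank 6, and its Smith normal form has invariant factors (1,1,1,1,1,1).

Computing H_k = (kernel of ∂_k) / (image of ∂_{k+1}):

  H_0: rank C_0 − rank ∂_1 = 6 − 5 = 1, and the invariant factors of ∂_1 are all 1, so H_0 ≅ Z.
  H_1: rank ker ∂_1 − rank ∂_2 = (12 − 5) − 6 = 1, and the invariant factors of ∂_2 are all 1, so H_1 ≅ Z.
  H_2: rank ker ∂_2 − rank ∂_3 = (6 − 6) − 0 = 0, and there is no ∂_3, so H_2 ≅ 0.

As a check, the Euler characteristic is 6 − 12 + 6 = 0, which agrees with 1 − 1 + 0 = 0.
(K is a triangulation of the cylinder S^1 x I.)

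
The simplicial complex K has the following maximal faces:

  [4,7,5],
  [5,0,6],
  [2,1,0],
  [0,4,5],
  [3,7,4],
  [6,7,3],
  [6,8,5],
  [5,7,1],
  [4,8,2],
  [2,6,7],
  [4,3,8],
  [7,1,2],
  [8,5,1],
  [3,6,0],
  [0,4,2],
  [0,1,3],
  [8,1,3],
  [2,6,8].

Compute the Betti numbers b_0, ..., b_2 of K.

b_0 = 1, b_1 = 2, b_2 = 1.

Fix the vertex order 0 < 1 < 2 < 3 < 4 < 5 < 6 < 7 < 8 and write every simplex with vertices in increasing order. Then dim K = 2 and the simplices of K are:

  0-simplices (9): [0], [1], [2], [3], [4], [5], [6], [7], [8]
  1-simplices (27): (27 of them)
  2-simplices (18): [0,1,2], [0,1,3], [0,2,4], [0,3,6], [0,4,5], [0,5,6], [1,2,7], [1,3,8], [1,5,7], [1,5,8], [2,4,8], [2,6,7], [2,6,8], [3,4,7], [3,4,8], [3,6,7], [4,5,7], [5,6,8]

giving chain groups C_0 ≅ Z^9, C_1 ≅ Z^27, C_2 ≅ Z^18.

Boundary ∂_1: C_1 → C_0 sends each edge [p,q] (with p < q) to q − p. For instance
  ∂[2,6] = [6] − [2].
This gives a 9×27 integer matrix of rank 8; reducing to Smith normal form yields diagonal entries (1,1,1,1,1,1,1,1).

Boundary ∂_2: C_2 → C_1 acts by ∂[p,q,r] = [q,r] − [p,r] + [p,q]. For instance
  ∂[0,3,6] = [3,6] − [0,6] + [0,3],
  ∂[5,6,8] = [6,8] − [5,8] + [5,6].
The resulting 27×18 matrix has rank 17, and its Smith normal form has invariant factors (1,1,1,1,1,1,1,1,1,1,1,1,1,1,1,1,1).

Reading off H_k = ker ∂_k / im ∂_{k+1}:

  H_0: rank C_0 − rank ∂_1 = 9 − 8 = 1, and the invariant factors of ∂_1 are all 1, so H_0 ≅ Z.
  H_1: rank ker ∂_1 − rank ∂_2 = (27 − 8) − 17 = 2, and the invariant factors of ∂_2 are all 1, so H_1 ≅ Z^2.
  H_2: rank ker ∂_2 − rank ∂_3 = (18 − 17) − 0 = 1, and there is no ∂_3, so H_2 ≅ Z.

As a check, the Euler characteristic is 9 − 27 + 18 = 0, which agrees with 1 − 2 + 1 = 0.
(K is a triangulation of the torus T^2.)

Hence the Betti numbers are b_0 = 1, b_1 = 2, b_2 = 1.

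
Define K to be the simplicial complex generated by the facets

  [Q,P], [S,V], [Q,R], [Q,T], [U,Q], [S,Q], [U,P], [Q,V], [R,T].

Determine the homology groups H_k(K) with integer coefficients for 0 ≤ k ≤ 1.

Order the vertices as P < Q < R < S < T < U < V. Listing each simplex with vertices in this order, K has dimension 1 with simplices:

  0-simplices (7): P, Q, R, S, T, U, V
  1-simplices (9): PQ, PU, QR, QS, QT, QU, QV, RT, SV

so the chain groups are C_0 ≅ Z^7, C_1 ≅ Z^9.

The boundary map ∂_1: C_1 → C_0 sends each edge [p,q] (with p < q) to q − p. For instance
  ∂QT = T − Q.
This gives a 7×9 integer matrix of rank 6; reducing to Smith normal form yields diagonal entries (1,1,1,1,1,1).

Reading off H_k = ker ∂_k / im ∂_{k+1}:

  H_0: rank C_0 − rank ∂_1 = 7 − 6 = 1, and the invariant factors of ∂_1 are all 1, so H_0 = Z.
  H_1: rank ker ∂_1 − rank ∂_2 = (9 − 6) − 0 = 3, and there is no ∂_2, so H_1 = Z^3.

(K is a triangulation of a wedge of 3 circles.)

H_0 = Z,  H_1 = Z^3.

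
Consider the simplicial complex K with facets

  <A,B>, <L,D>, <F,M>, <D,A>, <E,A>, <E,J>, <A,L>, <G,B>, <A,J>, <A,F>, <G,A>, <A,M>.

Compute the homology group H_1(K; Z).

H_1 = Z^4.

Take the total order A < B < D < E < F < G < J < L < M on the vertex set. Then K (dimension 1) consists of the simplices:

  0-simplices (9): A, B, D, E, F, G, J, L, M
  1-simplices (12): AB, AD, AE, AF, AG, AJ, AL, AM, BG, DL, EJ, FM

Hence C_0 ≅ Z^9, C_1 ≅ Z^12.

∂_1: C_1 → C_0 maps an edge to its endpoints' difference, ∂[p,q] = q − p.
The 9×12 boundary matrix has rank 8 and Smith normal form diag(1,1,1,1,1,1,1,1).

Now H_k = ker ∂_k / im ∂_{k+1}, so:

  H_1: rank ker ∂_1 − rank ∂_2 = (12 − 8) − 0 = 4, and there is no ∂_2, so H_1 = Z^4.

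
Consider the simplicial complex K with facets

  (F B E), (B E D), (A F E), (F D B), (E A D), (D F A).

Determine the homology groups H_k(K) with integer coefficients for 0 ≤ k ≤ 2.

Order the vertices as A < B < D < E < F. Listing each simplex with vertices in this order, K has dimension 2 with simplices:

  0-simplices (5): A, B, D, E, F
  1-simplices (9): AD, AE, AF, BD, BE, BF, DE, DF, EF
  2-simplices (6): ADE, ADF, AEF, BDE, BDF, BEF

Hence C_0 ≅ Z^5, C_1 ≅ Z^9, C_2 ≅ Z^6.

∂_1: C_1 → C_0 maps an edge to its endpoints' difference, ∂[p,q] = q − p. For instance
  ∂AF = F − A.
As a 5×9 matrix over Z this has rank 4, with invariant factors (1,1,1,1).

Boundary ∂_2: C_2 → C_1 acts by ∂[p,q,r] = [q,r] − [p,r] + [p,q]. For instance
  ∂BDE = DE − BE + BD,
  ∂ADF = DF − AF + AD.
This gives a 9×6 integer matrix of rank 5; reducing to Smith normal form yields diagonal entries (1,1,1,1,1).

Computing H_k = (kernel of ∂_k) / (image of ∂_{k+1}):

  H_0: rank C_0 − rank ∂_1 = 5 − 4 = 1, and the invariant factors of ∂_1 are all 1, so H_0 = Z.
  H_1: rank ker ∂_1 − rank ∂_2 = (9 − 4) − 5 = 0, and the invariant factors of ∂_2 are all 1, so H_1 = 0.
  H_2: rank ker ∂_2 − rank ∂_3 = (6 − 5) − 0 = 1, and there is no ∂_3, so H_2 = Z.

As a check, the Euler characteristic is 5 − 9 + 6 = 2, which agrees with 1 − 0 + 1 = 2.

H_0 = Z,  H_1 = 0,  H_2 = Z.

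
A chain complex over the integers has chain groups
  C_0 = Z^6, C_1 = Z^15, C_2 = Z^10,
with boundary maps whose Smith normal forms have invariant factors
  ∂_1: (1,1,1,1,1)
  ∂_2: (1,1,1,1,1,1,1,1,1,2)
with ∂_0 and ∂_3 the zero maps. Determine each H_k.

H_0 ≅ Z,  H_1 ≅ Z_2,  H_2 = 0.

H_0: b_0 = 6 − 0 − 5 = 1; torsion from ∂_1 factors > 1: none. So H_0 ≅ Z.
H_1: b_1 = 15 − 5 − 10 = 0; torsion from ∂_2 factors > 1: [2]. So H_1 ≅ Z_2.
H_2: b_2 = 10 − 10 − 0 = 0; torsion from ∂_3 factors > 1: none. So H_2 ≅ 0.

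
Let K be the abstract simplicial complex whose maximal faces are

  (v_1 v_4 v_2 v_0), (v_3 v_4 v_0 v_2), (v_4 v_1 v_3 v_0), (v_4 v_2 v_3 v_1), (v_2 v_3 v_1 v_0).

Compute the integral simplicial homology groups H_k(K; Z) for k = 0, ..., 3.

K has 5 vertices, 10 edges, 10 triangles, 5 3-simplices.
rank ∂_0 = 0, rank ∂_1 = 4 ⇒ b_0 = 5 − 0 − 4 = 1; all invariant factors of ∂_1 are 1 so no torsion. So H_0 = Z.
rank ∂_1 = 4, rank ∂_2 = 6 ⇒ b_1 = 10 − 4 − 6 = 0; all invariant factors of ∂_2 are 1 so no torsion. So H_1 = 0.
rank ∂_2 = 6, rank ∂_3 = 4 ⇒ b_2 = 10 − 6 − 4 = 0; all invariant factors of ∂_3 are 1 so no torsion. So H_2 = 0.
rank ∂_3 = 4, rank ∂_4 = 0 ⇒ b_3 = 5 − 4 − 0 = 1. So H_3 = Z.

H_0 = Z,  H_1 = 0,  H_2 = 0,  H_3 = Z.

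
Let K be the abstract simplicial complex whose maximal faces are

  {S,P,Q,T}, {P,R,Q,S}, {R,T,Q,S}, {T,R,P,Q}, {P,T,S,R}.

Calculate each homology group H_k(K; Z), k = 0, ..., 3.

Take the total order P < Q < R < S < T on the vertex set. Then K (dimension 3) consists of the simplices:

  0-simplices (5): P, Q, R, S, T
  1-simplices (10): PQ, PR, PS, PT, QR, QS, QT, RS, RT, ST
  2-simplices (10): PQR, PQS, PQT, PRS, PRT, PST, QRS, QRT, QST, RST
  3-simplices (5): PQRS, PQRT, PQST, PRST, QRST

so the chain groups are C_0 ≅ Z^5, C_1 ≅ Z^10, C_2 ≅ Z^10, C_3 ≅ Z^5.

∂_1: C_1 → C_0 is given by ∂[p,q] = [q] − [p].
The resulting 5×10 matrix has rank 4, and its Smith normal form has invariant factors (1,1,1,1).

∂_2: C_2 → C_1 acts by ∂[p,q,r] = [q,r] − [p,r] + [p,q]. For instance
  ∂QST = ST − QT + QS,
  ∂RST = ST − RT + RS.
As a 10×10 matrix over Z this has rank 6, with invariant factors (1,1,1,1,1,1).

The boundary map ∂_3: C_3 → C_2 sends each 3-simplex σ to the alternating sum Σ_i (−1)^i (σ with its i-th vertex removed). For instance
  ∂PQRT = QRT − PRT + PQT − PQR,
  ∂PQRS = QRS − PRS + PQS − PQR.
This gives a 10×5 integer matrix of rank 4; reducing to Smith normal form yields diagonal entries (1,1,1,1).

Now H_k = ker ∂_k / im ∂_{k+1}, so:

  H_0: rank C_0 − rank ∂_1 = 5 − 4 = 1, and the invariant factors of ∂_1 are all 1, so H_0 = Z.
  H_1: rank ker ∂_1 − rank ∂_2 = (10 − 4) − 6 = 0, and the invariant factors of ∂_2 are all 1, so H_1 = 0.
  H_2: rank ker ∂_2 − rank ∂_3 = (10 − 6) − 4 = 0, and the invariant factors of ∂_3 are all 1, so H_2 = 0.
  H_3: rank ker ∂_3 − rank ∂_4 = (5 − 4) − 0 = 1, and there is no ∂_4, so H_3 = Z.

As a check, the Euler characteristic is 5 − 10 + 10 − 5 = 0, which agrees with 1 − 0 + 0 − 1 = 0.

H_0 = Z,  H_1 = 0,  H_2 = 0,  H_3 = Z.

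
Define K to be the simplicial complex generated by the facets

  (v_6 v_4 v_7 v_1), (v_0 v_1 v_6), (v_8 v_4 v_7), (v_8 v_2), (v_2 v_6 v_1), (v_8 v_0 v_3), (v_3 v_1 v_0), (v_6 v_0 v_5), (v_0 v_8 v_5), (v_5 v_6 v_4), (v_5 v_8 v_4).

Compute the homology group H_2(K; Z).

H_2 = 0.

Order the vertices as v_0 < v_1 < v_2 < v_3 < v_4 < v_5 < v_6 < v_7 < v_8. Listing each simplex with vertices in this order, K has dimension 3 with simplices:

  0-simplices (9): [v_0], [v_1], [v_2], [v_3], [v_4], [v_5], [v_6], [v_7], [v_8]
  1-simplices (21): (21 of them)
  2-simplices (13): (13 of them)
  3-simplices (1): [v_1,v_4,v_6,v_7]

so the chain groups are C_0 ≅ Z^9, C_1 ≅ Z^21, C_2 ≅ Z^13, C_3 ≅ Z^1.

Boundary ∂_1: C_1 → C_0 maps an edge to its endpoints' difference, ∂[p,q] = q − p. For instance
  ∂[v_0,v_6] = [v_6] − [v_0].
As a 9×21 matrix over Z this has rank 8, with invariant factors (1,1,1,1,1,1,1,1).

The boundary map ∂_2: C_2 → C_1 sends each 2-simplex [p,q,r] to [q,r] − [p,r] + [p,q]. For instance
  ∂[v_0,v_1,v_6] = [v_1,v_6] − [v_0,v_6] + [v_0,v_1],
  ∂[v_0,v_3,v_8] = [v_3,v_8] − [v_0,v_8] + [v_0,v_3].
The 21×13 boundary matrix has rank 12 and Smith normal form diag(1,1,1,1,1,1,1,1,1,1,1,1).

∂_3: C_3 → C_2 sends each 3-simplex σ to the alternating sum Σ_i (−1)^i (σ with its i-th vertex removed). For instance
  ∂[v_1,v_4,v_6,v_7] = [v_4,v_6,v_7] − [v_1,v_6,v_7] + [v_1,v_4,v_7] − [v_1,v_4,v_6].
As a 13×1 matrix over Z this has rank 1, with invariant factors (1).

From H_k ≅ ker(∂_k) / im(∂_{k+1}) we obtain:

  H_2: rank ker ∂_2 − rank ∂_3 = (13 − 12) − 1 = 0, and the invariant factors of ∂_3 are all 1, so H_2 = 0.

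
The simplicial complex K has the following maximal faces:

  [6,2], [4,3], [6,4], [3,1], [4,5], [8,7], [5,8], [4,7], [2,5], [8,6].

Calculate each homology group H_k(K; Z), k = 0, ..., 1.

H_0 ≅ Z,  H_1 ≅ Z^3.

We work with the vertex ordering 1 < 2 < 3 < 4 < 5 < 6 < 7 < 8. The simplices of K, each written with vertices in increasing order, are:

  0-simplices (8): [1], [2], [3], [4], [5], [6], [7], [8]
  1-simplices (10): [1,3], [2,5], [2,6], [3,4], [4,5], [4,6], [4,7], [5,8], [6,8], [7,8]

Hence C_0 ≅ Z^8, C_1 ≅ Z^10.

Boundary ∂_1: C_1 → C_0 is given by ∂[p,q] = [q] − [p]. For instance
  ∂[4,5] = [5] − [4].
As a 8×10 matrix over Z this has rank 7, with invariant factors (1,1,1,1,1,1,1).

Now H_k = ker ∂_k / im ∂_{k+1}, so:

  H_0: rank C_0 − rank ∂_1 = 8 − 7 = 1, and the invariant factors of ∂_1 are all 1, so H_0 = Z.
  H_1: rank ker ∂_1 − rank ∂_2 = (10 − 7) − 0 = 3, and there is no ∂_2, so H_1 = Z^3.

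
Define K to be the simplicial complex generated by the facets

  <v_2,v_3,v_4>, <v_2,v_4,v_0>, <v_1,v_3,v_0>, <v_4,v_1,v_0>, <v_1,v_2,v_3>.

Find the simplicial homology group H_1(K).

H_1 ≅ Z.

Take the total order v_0 < v_1 < v_2 < v_3 < v_4 on the vertex set. Then K (dimension 2) consists of the simplices:

  0-simplices (5): [v_0], [v_1], [v_2], [v_3], [v_4]
  1-simplices (10): [v_0,v_1], [v_0,v_2], [v_0,v_3], [v_0,v_4], [v_1,v_2], [v_1,v_3], [v_1,v_4], [v_2,v_3], [v_2,v_4], [v_3,v_4]
  2-simplices (5): [v_0,v_1,v_3], [v_0,v_1,v_4], [v_0,v_2,v_4], [v_1,v_2,v_3], [v_2,v_3,v_4]

Hence C_0 ≅ Z^5, C_1 ≅ Z^10, C_2 ≅ Z^5.

Boundary ∂_1: C_1 → C_0 sends each edge [p,q] (with p < q) to q − p. For instance
  ∂[v_0,v_2] = [v_2] − [v_0].
As a 5×10 matrix over Z this has rank 4, with invariant factors (1,1,1,1).

The boundary map ∂_2: C_2 → C_1 acts by ∂[p,q,r] = [q,r] − [p,r] + [p,q]. For instance
  ∂[v_0,v_1,v_4] = [v_1,v_4] − [v_0,v_4] + [v_0,v_1],
  ∂[v_0,v_1,v_3] = [v_1,v_3] − [v_0,v_3] + [v_0,v_1].
This gives a 10×5 integer matrix of rank 5; reducing to Smith normal form yields diagonal entries (1,1,1,1,1).

Reading off H_k = ker ∂_k / im ∂_{k+1}:

  H_1: rank ker ∂_1 − rank ∂_2 = (10 − 4) − 5 = 1, and the invariant factors of ∂_2 are all 1, so H_1 ≅ Z.

(K is a triangulation of the Möbius band.)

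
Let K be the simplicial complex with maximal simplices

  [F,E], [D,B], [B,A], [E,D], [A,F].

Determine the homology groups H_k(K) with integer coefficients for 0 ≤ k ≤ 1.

Fix the vertex order A < B < D < E < F and write every simplex with vertices in increasing order. Then dim K = 1 and the simplices of K are:

  0-simplices (5): A, B, D, E, F
  1-simplices (5): AB, AF, BD, DE, EF

Hence C_0 ≅ Z^5, C_1 ≅ Z^5.

∂_1: C_1 → C_0 maps an edge to its endpoints' difference, ∂[p,q] = q − p. For instance
  ∂EF = F − E.
The 5×5 boundary matrix has rank 4 and Smith normal form diag(1,1,1,1).

Reading off H_k = ker ∂_k / im ∂_{k+1}:

  H_0: rank C_0 − rank ∂_1 = 5 − 4 = 1, and the invariant factors of ∂_1 are all 1, so H_0 = Z.
  H_1: rank ker ∂_1 − rank ∂_2 = (5 − 4) − 0 = 1, and there is no ∂_2, so H_1 = Z.

H_0 = Z,  H_1 = Z.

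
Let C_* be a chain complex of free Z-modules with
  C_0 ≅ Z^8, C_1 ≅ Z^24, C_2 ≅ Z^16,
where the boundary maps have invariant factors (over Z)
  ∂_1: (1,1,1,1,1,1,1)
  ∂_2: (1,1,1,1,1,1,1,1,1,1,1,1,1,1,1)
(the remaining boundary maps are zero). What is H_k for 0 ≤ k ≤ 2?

H_0: b_0 = 8 − 0 − 7 = 1; torsion from ∂_1 factors > 1: none. So H_0 = Z.
H_1: b_1 = 24 − 7 − 15 = 2; torsion from ∂_2 factors > 1: none. So H_1 = Z^2.
H_2: b_2 = 16 − 15 − 0 = 1; torsion from ∂_3 factors > 1: none. So H_2 = Z.

H_0 = Z,  H_1 = Z^2,  H_2 = Z.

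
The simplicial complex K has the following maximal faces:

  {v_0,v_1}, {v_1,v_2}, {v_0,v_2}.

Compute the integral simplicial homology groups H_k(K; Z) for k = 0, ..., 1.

H_0 = Z,  H_1 = Z.

Fix the vertex order v_0 < v_1 < v_2 and write every simplex with vertices in increasing order. Then dim K = 1 and the simplices of K are:

  0-simplices (3): [v_0], [v_1], [v_2]
  1-simplices (3): [v_0,v_1], [v_0,v_2], [v_1,v_2]

so the chain groups are C_0 ≅ Z^3, C_1 ≅ Z^3.

Boundary ∂_1: C_1 → C_0 is given by ∂[p,q] = [q] − [p].
This gives a 3×3 integer matrix of rank 2; reducing to Smith normal form yields diagonal entries (1,1).

From H_k ≅ ker(∂_k) / im(∂_{k+1}) we obtain:

  H_0: rank C_0 − rank ∂_1 = 3 − 2 = 1, and the invariant factors of ∂_1 are all 1, so H_0 ≅ Z.
  H_1: rank ker ∂_1 − rank ∂_2 = (3 − 2) − 0 = 1, and there is no ∂_2, so H_1 ≅ Z.

(K is a triangulation of the circle S^1.)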